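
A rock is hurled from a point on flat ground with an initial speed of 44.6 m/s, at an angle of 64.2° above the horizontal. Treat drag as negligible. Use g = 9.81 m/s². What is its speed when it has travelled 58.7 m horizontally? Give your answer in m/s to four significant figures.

22.06 m/s

Resolve: vₓ = 44.60 cos 64.2° = 19.41 m/s and v_y0 = 44.60 sin 64.2° = 40.15 m/s.
Time to reach x = 58.7 m: t = x/vₓ = 58.7/19.41 = 3.024 s.
Vertical velocity there: v_y = v_y0 − g t = 40.15 − 9.81 × 3.024 = 10.49 m/s.
Speed: √(vₓ² + v_y²) = √(19.41² + 10.49²) = 22.06 m/s.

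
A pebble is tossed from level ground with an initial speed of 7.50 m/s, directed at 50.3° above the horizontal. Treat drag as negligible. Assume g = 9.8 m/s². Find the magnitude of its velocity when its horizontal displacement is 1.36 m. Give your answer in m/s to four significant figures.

Resolve: vₓ = 7.500 cos 50.3° = 4.791 m/s and v_y0 = 7.500 sin 50.3° = 5.770 m/s.
Time to reach x = 1.36 m: t = x/vₓ = 1.36/4.791 = 0.2839 s.
Vertical velocity there: v_y = v_y0 − g t = 5.770 − 9.80 × 0.2839 = 2.988 m/s.
Speed: √(vₓ² + v_y²) = √(4.791² + 2.988²) = 5.646 m/s.

5.646 m/s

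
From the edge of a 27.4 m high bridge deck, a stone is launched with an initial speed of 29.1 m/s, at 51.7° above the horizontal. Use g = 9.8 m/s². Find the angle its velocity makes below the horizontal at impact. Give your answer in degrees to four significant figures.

61.00°

vₓ = 29.10 cos 51.7° = 18.04 m/s; v_y0 = 29.10 sin 51.7° = 22.84 m/s.
With up positive and y = 0 at the ground: y(t) = 27.4 + (22.84) t − 4.900 t². Setting y = 0 and taking the positive root: t = [22.84 + √(22.84² + 2·9.80·27.4)] / 9.80 = (22.84 + 32.54) / 9.80 = 5.650 s.
At impact: v_y = v_y0 − g t = −32.54 m/s; vₓ = 18.04 m/s.
Angle below horizontal: arctan(|v_y|/vₓ) = arctan(32.54/18.04) = 61.00°.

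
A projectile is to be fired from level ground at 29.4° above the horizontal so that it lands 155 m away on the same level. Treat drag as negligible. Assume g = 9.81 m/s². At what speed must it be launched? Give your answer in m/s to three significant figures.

42.2 m/s

On level ground R = v₀² sin 2θ / g ⇒ v₀ = √(gR / sin 2θ).
v₀ = √(9.81 × 155 / sin 58.80°) = √(1521 / 0.8554) = √1777.7 = 42.16 m/s.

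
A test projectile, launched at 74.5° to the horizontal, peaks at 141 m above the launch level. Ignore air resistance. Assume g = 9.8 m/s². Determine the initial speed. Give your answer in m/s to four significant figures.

54.55 m/s

At the peak v_y = 0, so v_y0 = √(2gH) = √(2 × 9.80 × 141) = 52.57 m/s.
v_y0 = v₀ sin θ ⇒ v₀ = 52.57 / sin 74.5° = 54.55 m/s.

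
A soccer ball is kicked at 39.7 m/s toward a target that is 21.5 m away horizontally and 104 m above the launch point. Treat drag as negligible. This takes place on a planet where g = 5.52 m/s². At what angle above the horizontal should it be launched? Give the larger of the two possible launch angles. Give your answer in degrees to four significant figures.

Trajectory: y = x tanθ − g x² (1 + tan²θ)/(2v₀²). With x = 21.5, y = 104, v₀ = 39.7, g = 5.52:
0.8095 tan²θ − 21.5 tanθ + (104.8) = 0.
tanθ = [21.5 ± √(21.5² − 4 × 0.8095 × (104.8))] / (2 × 0.8095) = (21.5 ± 11.09) / 1.619, giving tanθ = 6.433 or 20.13.
θ = 81.16° or 87.16°; the larger is 87.16°.

87.16°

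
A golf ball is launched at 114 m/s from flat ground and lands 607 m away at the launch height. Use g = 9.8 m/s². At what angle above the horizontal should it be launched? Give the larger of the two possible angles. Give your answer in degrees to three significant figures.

76.4°

R = v₀² sin 2θ / g gives sin 2θ = gR/v₀² = 9.80·607/114² = 0.4577.
2θ = 27.24° or 180° − 27.24° = 152.8°, so θ = 13.62° or 76.38°.
The larger angle is 76.38°.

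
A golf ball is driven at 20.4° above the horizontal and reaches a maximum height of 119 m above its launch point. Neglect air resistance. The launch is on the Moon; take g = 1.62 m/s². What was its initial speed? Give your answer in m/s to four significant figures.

At the peak v_y = 0, so v_y0 = √(2gH) = √(2 × 1.62 × 119) = 19.64 m/s.
v_y0 = v₀ sin θ ⇒ v₀ = 19.64 / sin 20.4° = 56.33 m/s.

56.33 m/s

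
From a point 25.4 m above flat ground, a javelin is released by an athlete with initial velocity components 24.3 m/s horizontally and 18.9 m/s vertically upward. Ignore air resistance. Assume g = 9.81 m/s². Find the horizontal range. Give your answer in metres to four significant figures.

The projectile lands when y = 25.4 + (18.90) t − ½·9.81·t² = 0. Positive root: t = (18.90 + √(18.90² + 2·9.81·25.4)) / 9.81 = (18.90 + 29.25) / 9.81 = 4.908 s.
Horizontal distance: R = vₓ t = 24.30 × 4.908 = 119.3 m.

119.3 m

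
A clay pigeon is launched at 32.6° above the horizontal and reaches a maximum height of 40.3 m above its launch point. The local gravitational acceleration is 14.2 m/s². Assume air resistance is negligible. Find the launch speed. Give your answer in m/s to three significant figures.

At the peak v_y = 0, so v_y0 = √(2gH) = √(2 × 14.2 × 40.3) = 33.83 m/s.
v_y0 = v₀ sin θ ⇒ v₀ = 33.83 / sin 32.6° = 62.79 m/s.

62.8 m/s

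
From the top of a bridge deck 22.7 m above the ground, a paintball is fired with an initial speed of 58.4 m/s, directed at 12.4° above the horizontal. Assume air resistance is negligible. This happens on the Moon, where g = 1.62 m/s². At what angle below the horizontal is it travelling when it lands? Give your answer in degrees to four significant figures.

14.91°

vₓ = 58.40 cos 12.4° = 57.04 m/s; v_y0 = 58.40 sin 12.4° = 12.54 m/s.
With up positive and y = 0 at the ground: y(t) = 22.7 + (12.54) t − 0.8100 t². Setting y = 0 and taking the positive root: t = [12.54 + √(12.54² + 2·1.62·22.7)] / 1.62 = (12.54 + 15.19) / 1.62 = 17.12 s.
At impact: v_y = v_y0 − g t = −15.19 m/s; vₓ = 57.04 m/s.
Angle below horizontal: arctan(|v_y|/vₓ) = arctan(15.19/57.04) = 14.91°.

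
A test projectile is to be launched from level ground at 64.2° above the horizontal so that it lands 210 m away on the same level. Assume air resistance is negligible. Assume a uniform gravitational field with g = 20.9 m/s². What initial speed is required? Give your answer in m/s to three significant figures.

On level ground R = v₀² sin 2θ / g ⇒ v₀ = √(gR / sin 2θ).
v₀ = √(20.9 × 210 / sin 128.4°) = √(4389 / 0.7837) = √5600.4 = 74.84 m/s.

74.8 m/s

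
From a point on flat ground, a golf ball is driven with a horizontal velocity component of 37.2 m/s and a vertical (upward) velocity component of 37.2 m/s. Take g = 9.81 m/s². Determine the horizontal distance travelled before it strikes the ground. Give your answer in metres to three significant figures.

Time aloft: T = 2 v_y0 / g = 2 × 37.20 / 9.81 = 7.584 s.
Range: R = vₓ T = 37.20 × 7.584 = 282.1 m.

282 m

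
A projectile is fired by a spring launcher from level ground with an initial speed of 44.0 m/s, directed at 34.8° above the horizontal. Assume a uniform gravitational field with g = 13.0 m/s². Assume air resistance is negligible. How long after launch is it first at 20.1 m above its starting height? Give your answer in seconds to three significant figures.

1.13 s

Resolve: vₓ = 44.00 cos 34.8° = 36.13 m/s and v_y0 = 44.00 sin 34.8° = 25.11 m/s.
Height y(t) = 25.11 t − 6.500 t² = 20.1 gives 6.500 t² − 25.11 t + 20.1 = 0.
Quadratic formula: t = (25.11 ± √107.98) / 13.0 = (25.11 ± 10.39) / 13.0 → t = 1.132 s or 2.731 s.
The first (ascending) time is 1.132 s.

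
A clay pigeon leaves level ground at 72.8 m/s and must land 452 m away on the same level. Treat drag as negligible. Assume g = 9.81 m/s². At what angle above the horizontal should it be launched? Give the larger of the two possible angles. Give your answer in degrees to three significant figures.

61.6°

R = v₀² sin 2θ / g gives sin 2θ = gR/v₀² = 9.81·452/72.8² = 0.8367.
2θ = 56.79° or 180° − 56.79° = 123.2°, so θ = 28.39° or 61.61°.
The larger angle is 61.61°.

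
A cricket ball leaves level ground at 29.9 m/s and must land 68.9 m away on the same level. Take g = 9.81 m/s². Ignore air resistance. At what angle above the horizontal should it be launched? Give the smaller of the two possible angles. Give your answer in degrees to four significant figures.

24.56°

From R = (v₀²/g) sin 2θ: sin 2θ = 9.81 × 68.9 / 894.01 = 0.7560.
2θ = 49.12° or 180° − 49.12° = 130.9°, so θ = 24.56° or 65.44°.
The smaller angle is 24.56°.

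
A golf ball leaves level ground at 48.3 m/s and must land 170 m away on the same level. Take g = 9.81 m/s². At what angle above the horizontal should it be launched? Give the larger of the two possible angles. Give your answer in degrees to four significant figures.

From R = (v₀²/g) sin 2θ: sin 2θ = 9.81 × 170 / 2332.9 = 0.7149.
2θ = 45.63° or 180° − 45.63° = 134.4°, so θ = 22.82° or 67.18°.
The larger angle is 67.18°.

67.18°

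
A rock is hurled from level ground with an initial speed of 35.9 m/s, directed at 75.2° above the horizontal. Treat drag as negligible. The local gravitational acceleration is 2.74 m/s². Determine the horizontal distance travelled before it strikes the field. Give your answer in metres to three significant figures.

232 m

Components: vₓ = 35.90 cos 75.2° = 9.171 m/s, v_y0 = 35.90 sin 75.2° = 34.71 m/s.
Flight time T = 2 v_y0 / g = 25.34 s.
Horizontal distance R = vₓ T = 9.171 × 25.34 = 232.3 m.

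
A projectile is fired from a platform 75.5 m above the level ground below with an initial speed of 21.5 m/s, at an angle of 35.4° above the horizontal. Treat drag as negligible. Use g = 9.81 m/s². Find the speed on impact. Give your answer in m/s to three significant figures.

Resolve: vₓ = 21.50 cos 35.4° = 17.53 m/s and v_y0 = 21.50 sin 35.4° = 12.45 m/s.
Vertical motion (up positive, ground at y = 0): 4.905 t² − (12.45) t − 75.5 = 0, so t = (12.45 + √(12.45² + 2·9.81·75.5)) / 9.81 = (12.45 + 40.45) / 9.81 = 5.393 s.
Vertical velocity at impact: v_y = v_y0 − g t = 12.45 − 9.81 × 5.393 = −40.45 m/s.
Speed: |v| = √(vₓ² + v_y²) = √(17.53² + 40.45²) = 44.09 m/s.

44.1 m/s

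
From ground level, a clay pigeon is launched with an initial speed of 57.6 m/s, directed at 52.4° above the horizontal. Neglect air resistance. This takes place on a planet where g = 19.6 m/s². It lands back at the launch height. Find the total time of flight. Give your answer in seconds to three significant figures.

Resolve: vₓ = 57.60 cos 52.4° = 35.14 m/s and v_y0 = 57.60 sin 52.4° = 45.64 m/s.
It returns to y = 0 when t = 2 v_y0 / g = 2(45.64)/19.6 = 4.657 s.

4.66 s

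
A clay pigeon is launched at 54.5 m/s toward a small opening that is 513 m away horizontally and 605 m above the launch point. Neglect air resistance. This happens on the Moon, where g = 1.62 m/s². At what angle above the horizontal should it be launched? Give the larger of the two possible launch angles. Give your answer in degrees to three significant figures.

79.5°

Trajectory: y = x tanθ − g x² (1 + tan²θ)/(2v₀²). With x = 513, y = 605, v₀ = 54.5, g = 1.62:
71.77 tan²θ − 513 tanθ + (676.8) = 0.
tanθ = [513 ± √(513² − 4 × 71.77 × (676.8))] / (2 × 71.77) = (513 ± 262.5) / 143.5, giving tanθ = 1.745 or 5.403.
θ = 60.19° or 79.51°; the larger is 79.51°.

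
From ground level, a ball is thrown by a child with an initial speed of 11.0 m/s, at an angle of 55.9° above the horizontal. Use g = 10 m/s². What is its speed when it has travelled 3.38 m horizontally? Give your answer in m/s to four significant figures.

7.155 m/s

Horizontal component vₓ = 11.00 cos 55.9° = 6.167 m/s; vertical v_y0 = 11.00 sin 55.9° = 9.109 m/s.
x = vₓ t ⇒ t = 3.38/6.167 = 0.5481 s.
Vertical velocity there: v_y = v_y0 − g t = 9.109 − 10.0 × 0.5481 = 3.628 m/s.
Speed: √(vₓ² + v_y²) = √(6.167² + 3.628²) = 7.155 m/s.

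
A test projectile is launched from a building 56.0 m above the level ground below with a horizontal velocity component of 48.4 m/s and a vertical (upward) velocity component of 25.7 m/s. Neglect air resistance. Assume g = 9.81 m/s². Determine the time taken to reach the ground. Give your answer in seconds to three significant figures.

6.90 s

With up positive and y = 0 at the ground: y(t) = 56.0 + (25.70) t − 4.905 t². Setting y = 0 and taking the positive root: t = [25.70 + √(25.70² + 2·9.81·56.0)] / 9.81 = (25.70 + 41.94) / 9.81 = 6.895 s.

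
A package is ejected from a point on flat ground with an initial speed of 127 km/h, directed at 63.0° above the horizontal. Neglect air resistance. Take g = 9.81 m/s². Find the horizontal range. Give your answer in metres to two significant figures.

100 m

Convert: 127 km/h = 127/3.6 = 35.28 m/s.
Horizontal component vₓ = 35.28 cos 63.0° = 16.02 m/s; vertical v_y0 = 35.28 sin 63.0° = 31.43 m/s.
Flight time T = 2 v_y0 / g = 6.408 s.
Range: R = vₓ T = 16.02 × 6.408 = 102.6 m.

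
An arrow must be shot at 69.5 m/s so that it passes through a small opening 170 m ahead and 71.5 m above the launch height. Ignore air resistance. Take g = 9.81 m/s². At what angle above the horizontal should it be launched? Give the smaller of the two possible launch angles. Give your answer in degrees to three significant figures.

33.9°

Trajectory: y = x tanθ − g x² (1 + tan²θ)/(2v₀²). With x = 170, y = 71.5, v₀ = 69.5, g = 9.81:
29.35 tan²θ − 170 tanθ + (100.8) = 0.
tanθ = [170 ± √(170² − 4 × 29.35 × (100.8))] / (2 × 29.35) = (170 ± 130.6) / 58.69, giving tanθ = 0.6709 or 5.122.
θ = 33.86° or 78.95°; the smaller is 33.86°.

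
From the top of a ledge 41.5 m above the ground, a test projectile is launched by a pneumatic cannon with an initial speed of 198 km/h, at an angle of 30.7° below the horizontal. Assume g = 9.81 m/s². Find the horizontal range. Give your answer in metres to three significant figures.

57.6 m

Convert: 198 km/h = 198/3.6 = 55.00 m/s.
Horizontal component vₓ = 55.00 cos 30.7° = 47.29 m/s; vertical v_y0 = −28.08 m/s (downward).
Vertical motion (up positive, ground at y = 0): 4.905 t² − (−28.08) t − 41.5 = 0, so t = (−28.08 + √(28.08² + 2·9.81·41.5)) / 9.81 = (−28.08 + 40.03) / 9.81 = 1.219 s.
Horizontal distance: R = vₓ t = 47.29 × 1.219 = 57.63 m.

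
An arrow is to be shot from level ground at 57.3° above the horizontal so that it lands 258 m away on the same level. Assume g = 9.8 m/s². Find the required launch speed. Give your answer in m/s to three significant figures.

On level ground R = v₀² sin 2θ / g ⇒ v₀ = √(gR / sin 2θ).
v₀ = √(9.80 × 258 / sin 114.6°) = √(2528 / 0.9092) = √2780.8 = 52.73 m/s.

52.7 m/s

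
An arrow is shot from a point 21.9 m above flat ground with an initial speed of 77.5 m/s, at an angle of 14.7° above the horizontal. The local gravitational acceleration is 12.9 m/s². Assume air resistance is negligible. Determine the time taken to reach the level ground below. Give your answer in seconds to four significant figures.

3.916 s

vₓ = 77.50 cos 14.7° = 74.96 m/s; v_y0 = 77.50 sin 14.7° = 19.67 m/s.
Vertical motion (up positive, ground at y = 0): 6.450 t² − (19.67) t − 21.9 = 0, so t = (19.67 + √(19.67² + 2·12.9·21.9)) / 12.9 = (19.67 + 30.85) / 12.9 = 3.916 s.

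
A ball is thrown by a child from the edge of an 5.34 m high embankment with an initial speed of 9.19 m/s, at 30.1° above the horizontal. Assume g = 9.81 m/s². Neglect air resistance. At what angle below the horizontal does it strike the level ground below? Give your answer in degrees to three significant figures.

vₓ = 9.190 cos 30.1° = 7.951 m/s; v_y0 = 9.190 sin 30.1° = 4.609 m/s.
The projectile lands when y = 5.34 + (4.609) t − ½·9.81·t² = 0. Positive root: t = (4.609 + √(4.609² + 2·9.81·5.34)) / 9.81 = (4.609 + 11.23) / 9.81 = 1.614 s.
At impact: v_y = v_y0 − g t = −11.23 m/s; vₓ = 7.951 m/s.
Angle below horizontal: arctan(|v_y|/vₓ) = arctan(11.23/7.951) = 54.69°.

54.7°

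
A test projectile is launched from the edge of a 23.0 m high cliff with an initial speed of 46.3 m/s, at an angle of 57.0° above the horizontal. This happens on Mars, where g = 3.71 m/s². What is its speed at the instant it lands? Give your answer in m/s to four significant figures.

48.11 m/s

Resolve: vₓ = 46.30 cos 57.0° = 25.22 m/s and v_y0 = 46.30 sin 57.0° = 38.83 m/s.
With up positive and y = 0 at the ground: y(t) = 23.0 + (38.83) t − 1.855 t². Setting y = 0 and taking the positive root: t = [38.83 + √(38.83² + 2·3.71·23.0)] / 3.71 = (38.83 + 40.97) / 3.71 = 21.51 s.
Vertical velocity at impact: v_y = v_y0 − g t = 38.83 − 3.71 × 21.51 = −40.97 m/s.
Speed: |v| = √(vₓ² + v_y²) = √(25.22² + 40.97²) = 48.11 m/s.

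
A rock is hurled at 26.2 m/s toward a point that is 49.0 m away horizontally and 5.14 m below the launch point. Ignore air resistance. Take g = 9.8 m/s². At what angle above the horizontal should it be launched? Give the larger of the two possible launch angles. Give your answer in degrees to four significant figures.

68.88°

Trajectory: y = x tanθ − g x² (1 + tan²θ)/(2v₀²). With x = 49.0, y = −5.14, v₀ = 26.2, g = 9.80:
17.14 tan²θ − 49.0 tanθ + (12.00) = 0.
tanθ = [49.0 ± √(49.0² − 4 × 17.14 × (12.00))] / (2 × 17.14) = (49.0 ± 39.73) / 34.28, giving tanθ = 0.2705 or 2.589.
θ = 15.13° or 68.88°; the larger is 68.88°.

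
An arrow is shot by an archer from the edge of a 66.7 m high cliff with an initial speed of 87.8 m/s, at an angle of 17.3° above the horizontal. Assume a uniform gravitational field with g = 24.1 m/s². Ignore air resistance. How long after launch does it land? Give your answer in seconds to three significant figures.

3.67 s

Resolve: vₓ = 87.80 cos 17.3° = 83.83 m/s and v_y0 = 87.80 sin 17.3° = 26.11 m/s.
The projectile lands when y = 66.7 + (26.11) t − ½·24.1·t² = 0. Positive root: t = (26.11 + √(26.11² + 2·24.1·66.7)) / 24.1 = (26.11 + 62.42) / 24.1 = 3.674 s.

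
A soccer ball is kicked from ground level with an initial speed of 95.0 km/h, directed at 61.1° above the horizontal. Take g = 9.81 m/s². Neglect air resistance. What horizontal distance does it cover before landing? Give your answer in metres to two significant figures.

Convert: 95.0 km/h = 95.0/3.6 = 26.39 m/s.
vₓ = 26.39 cos 61.1° = 12.75 m/s; v_y0 = 26.39 sin 61.1° = 23.10 m/s.
Flight time T = 2 v_y0 / g = 4.710 s.
Range: R = vₓ T = 12.75 × 4.710 = 60.07 m.

60 m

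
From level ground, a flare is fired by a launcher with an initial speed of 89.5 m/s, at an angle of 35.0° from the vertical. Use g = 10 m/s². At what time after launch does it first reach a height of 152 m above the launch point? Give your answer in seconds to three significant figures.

2.50 s

Components: vₓ = 89.50 sin 35.0° = 51.34 m/s, v_y0 = 89.50 cos 35.0° = 73.31 m/s.
Set y = v_y0 t − ½ g t² = 152: 5.000 t² − 73.31 t + 152 = 0.
Quadratic formula: t = (73.31 ± √2335.0) / 10.0 = (73.31 ± 48.32) / 10.0 → t = 2.499 s or 12.16 s.
The first (ascending) time is 2.499 s.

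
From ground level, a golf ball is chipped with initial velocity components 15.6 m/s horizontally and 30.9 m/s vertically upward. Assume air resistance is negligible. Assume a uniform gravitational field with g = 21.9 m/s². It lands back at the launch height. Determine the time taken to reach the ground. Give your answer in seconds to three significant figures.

Time of flight on level ground: T = 2 v_y0 / g = 2 × 30.90 / 21.9 = 2.822 s.

2.82 s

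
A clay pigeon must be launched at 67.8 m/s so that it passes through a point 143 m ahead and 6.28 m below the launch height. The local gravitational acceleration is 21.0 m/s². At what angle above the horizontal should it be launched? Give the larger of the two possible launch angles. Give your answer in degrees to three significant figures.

70.0°

Trajectory: y = x tanθ − g x² (1 + tan²θ)/(2v₀²). With x = 143, y = −6.28, v₀ = 67.8, g = 21.0:
46.71 tan²θ − 143 tanθ + (40.43) = 0.
tanθ = [143 ± √(143² − 4 × 46.71 × (40.43))] / (2 × 46.71) = (143 ± 113.6) / 93.42, giving tanθ = 0.3152 or 2.746.
θ = 17.49° or 69.99°; the larger is 69.99°.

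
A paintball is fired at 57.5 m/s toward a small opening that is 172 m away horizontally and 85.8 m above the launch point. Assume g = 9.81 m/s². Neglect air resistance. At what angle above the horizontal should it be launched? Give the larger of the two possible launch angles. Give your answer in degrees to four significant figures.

70.97°

Trajectory: y = x tanθ − g x² (1 + tan²θ)/(2v₀²). With x = 172, y = 85.8, v₀ = 57.5, g = 9.81:
43.89 tan²θ − 172 tanθ + (129.7) = 0.
tanθ = [172 ± √(172² − 4 × 43.89 × (129.7))] / (2 × 43.89) = (172 ± 82.56) / 87.78, giving tanθ = 1.019 or 2.900.
θ = 45.54° or 70.97°; the larger is 70.97°.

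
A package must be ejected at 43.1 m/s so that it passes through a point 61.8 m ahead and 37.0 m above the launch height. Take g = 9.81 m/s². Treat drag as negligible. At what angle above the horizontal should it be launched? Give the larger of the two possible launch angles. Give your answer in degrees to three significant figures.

Trajectory: y = x tanθ − g x² (1 + tan²θ)/(2v₀²). With x = 61.8, y = 37.0, v₀ = 43.1, g = 9.81:
10.08 tan²θ − 61.8 tanθ + (47.08) = 0.
tanθ = [61.8 ± √(61.8² − 4 × 10.08 × (47.08))] / (2 × 10.08) = (61.8 ± 43.82) / 20.17, giving tanθ = 0.8916 or 5.237.
θ = 41.72° or 79.19°; the larger is 79.19°.

79.2°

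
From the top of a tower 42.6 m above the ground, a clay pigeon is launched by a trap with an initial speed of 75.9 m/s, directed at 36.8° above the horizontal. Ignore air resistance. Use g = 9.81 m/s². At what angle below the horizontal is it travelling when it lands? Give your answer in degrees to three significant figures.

41.6°

Horizontal component vₓ = 75.90 cos 36.8° = 60.78 m/s; vertical v_y0 = 75.90 sin 36.8° = 45.47 m/s.
Vertical motion (up positive, ground at y = 0): 4.905 t² − (45.47) t − 42.6 = 0, so t = (45.47 + √(45.47² + 2·9.81·42.6)) / 9.81 = (45.47 + 53.88) / 9.81 = 10.13 s.
At impact: v_y = v_y0 − g t = −53.88 m/s; vₓ = 60.78 m/s.
Angle below horizontal: arctan(|v_y|/vₓ) = arctan(53.88/60.78) = 41.56°.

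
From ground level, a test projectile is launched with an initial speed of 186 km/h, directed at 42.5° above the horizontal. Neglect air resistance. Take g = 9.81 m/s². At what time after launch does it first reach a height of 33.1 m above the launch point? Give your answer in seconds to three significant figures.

Convert: 186 km/h = 186/3.6 = 51.67 m/s.
Horizontal component vₓ = 51.67 cos 42.5° = 38.09 m/s; vertical v_y0 = 51.67 sin 42.5° = 34.91 m/s.
Require v_y0 t − ½ g t² = 33.1, i.e. 4.905 t² − 34.91 t + 33.1 = 0.
Quadratic formula: t = (34.91 ± √568.97) / 9.81 = (34.91 ± 23.85) / 9.81 → t = 1.127 s or 5.990 s.
The first (ascending) time is 1.127 s.

1.13 s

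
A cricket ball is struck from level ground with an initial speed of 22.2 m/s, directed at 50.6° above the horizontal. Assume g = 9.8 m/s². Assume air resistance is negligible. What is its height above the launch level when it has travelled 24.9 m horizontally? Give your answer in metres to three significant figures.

15.0 m

vₓ = 22.20 cos 50.6° = 14.09 m/s; v_y0 = 22.20 sin 50.6° = 17.15 m/s.
At x = 24.9 m, t = x/vₓ = 24.9/14.09 = 1.767 s.
Height: y = v_y0 t − ½ g t² = 17.15 × 1.767 − 4.900 × 1.767² = 30.31 − 15.30 = 15.01 m.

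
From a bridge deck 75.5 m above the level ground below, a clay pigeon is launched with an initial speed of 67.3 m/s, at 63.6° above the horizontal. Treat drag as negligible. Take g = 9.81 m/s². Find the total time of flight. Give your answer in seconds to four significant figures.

13.44 s

Horizontal component vₓ = 67.30 cos 63.6° = 29.92 m/s; vertical v_y0 = 67.30 sin 63.6° = 60.28 m/s.
With up positive and y = 0 at the ground: y(t) = 75.5 + (60.28) t − 4.905 t². Setting y = 0 and taking the positive root: t = [60.28 + √(60.28² + 2·9.81·75.5)] / 9.81 = (60.28 + 71.52) / 9.81 = 13.44 s.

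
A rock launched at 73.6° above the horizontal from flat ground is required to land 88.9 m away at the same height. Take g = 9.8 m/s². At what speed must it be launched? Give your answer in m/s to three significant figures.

40.1 m/s

From R = (v₀² / g) sin 2θ: v₀ = √(gR / sin 2θ).
v₀ = √(9.80 × 88.9 / sin 147.2°) = √(871.2 / 0.5417) = √1608.3 = 40.10 m/s.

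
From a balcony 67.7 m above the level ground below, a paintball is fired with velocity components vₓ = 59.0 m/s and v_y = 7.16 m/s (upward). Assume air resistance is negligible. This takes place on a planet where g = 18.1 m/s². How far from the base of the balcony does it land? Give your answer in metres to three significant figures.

Vertical motion (up positive, ground at y = 0): 9.050 t² − (7.160) t − 67.7 = 0, so t = (7.160 + √(7.160² + 2·18.1·67.7)) / 18.1 = (7.160 + 50.02) / 18.1 = 3.159 s.
Horizontal distance: R = vₓ t = 59.00 × 3.159 = 186.4 m.

186 m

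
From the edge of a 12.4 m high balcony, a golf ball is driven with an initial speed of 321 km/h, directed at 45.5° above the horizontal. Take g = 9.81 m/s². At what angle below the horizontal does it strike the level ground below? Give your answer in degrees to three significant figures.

46.3°

Convert: 321 km/h = 321/3.6 = 89.17 m/s.
Resolve: vₓ = 89.17 cos 45.5° = 62.50 m/s and v_y0 = 89.17 sin 45.5° = 63.60 m/s.
With up positive and y = 0 at the ground: y(t) = 12.4 + (63.60) t − 4.905 t². Setting y = 0 and taking the positive root: t = [63.60 + √(63.60² + 2·9.81·12.4)] / 9.81 = (63.60 + 65.48) / 9.81 = 13.16 s.
At impact: v_y = v_y0 − g t = −65.48 m/s; vₓ = 62.50 m/s.
Angle below horizontal: arctan(|v_y|/vₓ) = arctan(65.48/62.50) = 46.34°.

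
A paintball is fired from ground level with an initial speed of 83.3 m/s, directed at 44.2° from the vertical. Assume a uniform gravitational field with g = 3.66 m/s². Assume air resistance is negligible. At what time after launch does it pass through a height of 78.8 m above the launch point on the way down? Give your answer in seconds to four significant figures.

31.26 s

vₓ = 83.30 sin 44.2° = 58.07 m/s; v_y0 = 83.30 cos 44.2° = 59.72 m/s.
Set y = v_y0 t − ½ g t² = 78.8: 1.830 t² − 59.72 t + 78.8 = 0.
t = [59.72 ± √(59.72² − 2·3.66·78.8)] / 3.66 = (59.72 ± 54.68) / 3.66, so t = 1.378 s or t = 31.26 s.
The descending-branch root is 31.26 s.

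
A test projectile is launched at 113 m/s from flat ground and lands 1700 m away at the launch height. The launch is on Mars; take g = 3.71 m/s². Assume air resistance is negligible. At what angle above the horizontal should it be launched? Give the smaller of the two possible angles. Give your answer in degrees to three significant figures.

14.8°

From R = (v₀²/g) sin 2θ: sin 2θ = 3.71 × 1700 / 12769 = 0.4939.
2θ = 29.60° or 180° − 29.60° = 150.4°, so θ = 14.80° or 75.20°.
The smaller angle is 14.80°.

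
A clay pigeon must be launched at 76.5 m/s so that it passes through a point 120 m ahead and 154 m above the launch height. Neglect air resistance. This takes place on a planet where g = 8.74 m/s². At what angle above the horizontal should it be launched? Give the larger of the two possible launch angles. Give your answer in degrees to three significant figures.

84.0°

Trajectory: y = x tanθ − g x² (1 + tan²θ)/(2v₀²). With x = 120, y = 154, v₀ = 76.5, g = 8.74:
10.75 tan²θ − 120 tanθ + (164.8) = 0.
tanθ = [120 ± √(120² − 4 × 10.75 × (164.8))] / (2 × 10.75) = (120 ± 85.52) / 21.51, giving tanθ = 1.603 or 9.557.
θ = 58.05° or 84.03°; the larger is 84.03°.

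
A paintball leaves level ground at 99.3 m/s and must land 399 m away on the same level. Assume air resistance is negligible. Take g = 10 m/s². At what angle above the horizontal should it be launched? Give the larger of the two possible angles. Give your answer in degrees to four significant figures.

From R = (v₀²/g) sin 2θ: sin 2θ = 10.0 × 399 / 9860.5 = 0.4046.
2θ = 23.87° or 180° − 23.87° = 156.1°, so θ = 11.93° or 78.07°.
The larger angle is 78.07°.

78.07°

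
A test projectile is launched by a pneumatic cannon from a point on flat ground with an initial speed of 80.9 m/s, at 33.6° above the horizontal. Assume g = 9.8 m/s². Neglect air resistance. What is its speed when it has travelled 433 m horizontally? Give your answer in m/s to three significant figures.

vₓ = 80.90 cos 33.6° = 67.38 m/s; v_y0 = 80.90 sin 33.6° = 44.77 m/s.
Time to reach x = 433 m: t = x/vₓ = 433/67.38 = 6.426 s.
Vertical velocity there: v_y = v_y0 − g t = 44.77 − 9.80 × 6.426 = −18.20 m/s.
Speed: √(vₓ² + v_y²) = √(67.38² + 18.20²) = 69.80 m/s.

69.8 m/s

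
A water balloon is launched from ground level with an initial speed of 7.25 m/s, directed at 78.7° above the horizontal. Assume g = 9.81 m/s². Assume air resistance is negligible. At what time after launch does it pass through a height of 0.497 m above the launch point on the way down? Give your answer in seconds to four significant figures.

Resolve: vₓ = 7.250 cos 78.7° = 1.421 m/s and v_y0 = 7.250 sin 78.7° = 7.109 m/s.
Require v_y0 t − ½ g t² = 0.497, i.e. 4.905 t² − 7.109 t + 0.497 = 0.
t = [7.109 ± √(7.109² − 2·9.81·0.497)] / 9.81 = (7.109 ± 6.387) / 9.81, so t = 0.07365 s or t = 1.376 s.
The descending-branch root is 1.376 s.

1.376 s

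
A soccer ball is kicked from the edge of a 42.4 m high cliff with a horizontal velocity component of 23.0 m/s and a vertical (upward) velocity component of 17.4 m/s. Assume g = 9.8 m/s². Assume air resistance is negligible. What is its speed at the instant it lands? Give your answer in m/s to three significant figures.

The projectile lands when y = 42.4 + (17.40) t − ½·9.80·t² = 0. Positive root: t = (17.40 + √(17.40² + 2·9.80·42.4)) / 9.80 = (17.40 + 33.67) / 9.80 = 5.211 s.
Vertical velocity at impact: v_y = v_y0 − g t = 17.40 − 9.80 × 5.211 = −33.67 m/s.
Speed: |v| = √(vₓ² + v_y²) = √(23.00² + 33.67²) = 40.78 m/s.

40.8 m/s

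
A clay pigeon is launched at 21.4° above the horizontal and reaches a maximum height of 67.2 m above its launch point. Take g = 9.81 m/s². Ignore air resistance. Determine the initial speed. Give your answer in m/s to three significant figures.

At the peak v_y = 0, so v_y0 = √(2gH) = √(2 × 9.81 × 67.2) = 36.31 m/s.
v_y0 = v₀ sin θ ⇒ v₀ = 36.31 / sin 21.4° = 99.51 m/s.

99.5 m/s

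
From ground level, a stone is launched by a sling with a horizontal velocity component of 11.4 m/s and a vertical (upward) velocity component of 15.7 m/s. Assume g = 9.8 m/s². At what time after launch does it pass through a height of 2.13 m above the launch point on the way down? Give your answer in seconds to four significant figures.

Require v_y0 t − ½ g t² = 2.13, i.e. 4.900 t² − 15.70 t + 2.13 = 0.
Quadratic formula: t = (15.70 ± √204.74) / 9.80 = (15.70 ± 14.31) / 9.80 → t = 0.1420 s or 3.062 s.
The descending-branch root is 3.062 s.

3.062 s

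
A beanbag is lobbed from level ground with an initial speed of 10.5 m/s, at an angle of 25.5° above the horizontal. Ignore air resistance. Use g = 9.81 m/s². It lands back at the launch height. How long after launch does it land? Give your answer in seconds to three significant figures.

0.922 s

vₓ = 10.50 cos 25.5° = 9.477 m/s; v_y0 = 10.50 sin 25.5° = 4.520 m/s.
Landing at launch height ⇒ T = 2 v_y0 / g = 2 × 4.520 / 9.81 = 0.9216 s.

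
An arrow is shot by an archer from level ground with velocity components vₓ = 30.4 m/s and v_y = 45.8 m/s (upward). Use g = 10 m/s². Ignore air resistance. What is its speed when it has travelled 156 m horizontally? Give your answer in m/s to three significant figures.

30.9 m/s

x = vₓ t ⇒ t = 156/30.40 = 5.132 s.
Vertical velocity there: v_y = v_y0 − g t = 45.80 − 10.0 × 5.132 = −5.516 m/s.
Speed: √(vₓ² + v_y²) = √(30.40² + 5.516²) = 30.90 m/s.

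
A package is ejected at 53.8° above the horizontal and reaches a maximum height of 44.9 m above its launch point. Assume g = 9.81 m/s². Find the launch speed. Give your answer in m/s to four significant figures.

At the peak v_y = 0, so v_y0 = √(2gH) = √(2 × 9.81 × 44.9) = 29.68 m/s.
v_y0 = v₀ sin θ ⇒ v₀ = 29.68 / sin 53.8° = 36.78 m/s.

36.78 m/s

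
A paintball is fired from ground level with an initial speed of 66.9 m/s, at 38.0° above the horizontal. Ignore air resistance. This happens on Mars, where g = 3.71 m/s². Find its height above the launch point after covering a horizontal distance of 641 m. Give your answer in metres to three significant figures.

227 m

Horizontal component vₓ = 66.90 cos 38.0° = 52.72 m/s; vertical v_y0 = 66.90 sin 38.0° = 41.19 m/s.
Time to reach x = 641 m: t = x/vₓ = 641/52.72 = 12.16 s.
Height: y = v_y0 t − ½ g t² = 41.19 × 12.16 − 1.855 × 12.16² = 500.8 − 274.2 = 226.6 m.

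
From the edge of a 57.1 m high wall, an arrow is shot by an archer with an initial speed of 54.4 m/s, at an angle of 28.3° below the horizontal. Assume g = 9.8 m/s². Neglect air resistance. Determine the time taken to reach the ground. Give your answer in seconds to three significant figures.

1.68 s

Horizontal component vₓ = 54.40 cos 28.3° = 47.90 m/s; vertical v_y0 = −25.79 m/s (downward).
With up positive and y = 0 at the ground: y(t) = 57.1 + (−25.79) t − 4.900 t². Setting y = 0 and taking the positive root: t = [−25.79 + √(25.79² + 2·9.80·57.1)] / 9.80 = (−25.79 + 42.24) / 9.80 = 1.679 s.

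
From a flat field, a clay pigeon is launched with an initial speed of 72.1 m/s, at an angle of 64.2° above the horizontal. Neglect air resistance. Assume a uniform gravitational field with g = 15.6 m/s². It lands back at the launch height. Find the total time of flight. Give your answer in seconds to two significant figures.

Resolve: vₓ = 72.10 cos 64.2° = 31.38 m/s and v_y0 = 72.10 sin 64.2° = 64.91 m/s.
Time of flight on level ground: T = 2 v_y0 / g = 2 × 64.91 / 15.6 = 8.322 s.

8.3 s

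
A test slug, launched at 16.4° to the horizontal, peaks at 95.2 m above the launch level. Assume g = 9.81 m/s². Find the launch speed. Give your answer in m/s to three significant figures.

153 m/s

At the peak v_y = 0, so v_y0 = √(2gH) = √(2 × 9.81 × 95.2) = 43.22 m/s.
v_y0 = v₀ sin θ ⇒ v₀ = 43.22 / sin 16.4° = 153.1 m/s.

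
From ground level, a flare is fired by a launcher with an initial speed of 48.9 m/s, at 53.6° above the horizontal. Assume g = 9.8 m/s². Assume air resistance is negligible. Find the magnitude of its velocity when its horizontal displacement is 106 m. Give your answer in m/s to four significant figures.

29.24 m/s

vₓ = 48.90 cos 53.6° = 29.02 m/s; v_y0 = 48.90 sin 53.6° = 39.36 m/s.
Time to reach x = 106 m: t = x/vₓ = 106/29.02 = 3.653 s.
Vertical velocity there: v_y = v_y0 − g t = 39.36 − 9.80 × 3.653 = 3.561 m/s.
Speed: √(vₓ² + v_y²) = √(29.02² + 3.561²) = 29.24 m/s.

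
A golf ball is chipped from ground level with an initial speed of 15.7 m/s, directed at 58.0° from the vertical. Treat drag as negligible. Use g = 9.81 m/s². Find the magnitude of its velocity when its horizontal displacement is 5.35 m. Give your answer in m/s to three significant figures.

14.0 m/s

Resolve: vₓ = 15.70 sin 58.0° = 13.31 m/s and v_y0 = 15.70 cos 58.0° = 8.320 m/s.
At x = 5.35 m, t = x/vₓ = 5.35/13.31 = 0.4018 s.
Vertical velocity there: v_y = v_y0 − g t = 8.320 − 9.81 × 0.4018 = 4.378 m/s.
Speed: √(vₓ² + v_y²) = √(13.31² + 4.378²) = 14.02 m/s.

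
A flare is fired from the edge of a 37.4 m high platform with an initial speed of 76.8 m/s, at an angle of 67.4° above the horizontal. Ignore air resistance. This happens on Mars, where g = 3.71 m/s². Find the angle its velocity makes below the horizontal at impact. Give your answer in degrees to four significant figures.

67.94°

vₓ = 76.80 cos 67.4° = 29.51 m/s; v_y0 = 76.80 sin 67.4° = 70.90 m/s.
The projectile lands when y = 37.4 + (70.90) t − ½·3.71·t² = 0. Positive root: t = (70.90 + √(70.90² + 2·3.71·37.4)) / 3.71 = (70.90 + 72.83) / 3.71 = 38.74 s.
At impact: v_y = v_y0 − g t = −72.83 m/s; vₓ = 29.51 m/s.
Angle below horizontal: arctan(|v_y|/vₓ) = arctan(72.83/29.51) = 67.94°.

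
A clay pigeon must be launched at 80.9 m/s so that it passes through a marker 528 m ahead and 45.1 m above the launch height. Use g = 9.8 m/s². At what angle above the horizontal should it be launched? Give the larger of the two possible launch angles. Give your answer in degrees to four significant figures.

62.05°

Trajectory: y = x tanθ − g x² (1 + tan²θ)/(2v₀²). With x = 528, y = 45.1, v₀ = 80.9, g = 9.80:
208.7 tan²θ − 528 tanθ + (253.8) = 0.
tanθ = [528 ± √(528² − 4 × 208.7 × (253.8))] / (2 × 208.7) = (528 ± 258.6) / 417.4, giving tanθ = 0.6454 or 1.884.
θ = 32.84° or 62.05°; the larger is 62.05°.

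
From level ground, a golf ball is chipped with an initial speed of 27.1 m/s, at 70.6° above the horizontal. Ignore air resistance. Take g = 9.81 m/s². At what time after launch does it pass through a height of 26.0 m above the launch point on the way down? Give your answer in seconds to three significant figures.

Resolve: vₓ = 27.10 cos 70.6° = 9.002 m/s and v_y0 = 27.10 sin 70.6° = 25.56 m/s.
Height y(t) = 25.56 t − 4.905 t² = 26.0 gives 4.905 t² − 25.56 t + 26.0 = 0.
t = [25.56 ± √(25.56² − 2·9.81·26.0)] / 9.81 = (25.56 ± 11.97) / 9.81, so t = 1.386 s or t = 3.826 s.
The descending-branch root is 3.826 s.

3.83 s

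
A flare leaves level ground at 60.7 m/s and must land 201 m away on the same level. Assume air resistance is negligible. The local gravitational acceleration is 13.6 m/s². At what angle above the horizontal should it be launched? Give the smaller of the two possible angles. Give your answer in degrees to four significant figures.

23.95°

From R = (v₀²/g) sin 2θ: sin 2θ = 13.6 × 201 / 3684.5 = 0.7419.
2θ = 47.90° or 180° − 47.90° = 132.1°, so θ = 23.95° or 66.05°.
The smaller angle is 23.95°.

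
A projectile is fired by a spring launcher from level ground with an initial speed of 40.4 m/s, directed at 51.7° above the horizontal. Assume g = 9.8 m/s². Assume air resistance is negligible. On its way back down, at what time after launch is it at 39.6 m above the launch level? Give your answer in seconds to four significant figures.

4.780 s

vₓ = 40.40 cos 51.7° = 25.04 m/s; v_y0 = 40.40 sin 51.7° = 31.70 m/s.
Set y = v_y0 t − ½ g t² = 39.6: 4.900 t² − 31.70 t + 39.6 = 0.
t = [31.70 ± √(31.70² − 2·9.80·39.6)] / 9.80 = (31.70 ± 15.13) / 9.80, so t = 1.691 s or t = 4.780 s.
The descending-branch root is 4.780 s.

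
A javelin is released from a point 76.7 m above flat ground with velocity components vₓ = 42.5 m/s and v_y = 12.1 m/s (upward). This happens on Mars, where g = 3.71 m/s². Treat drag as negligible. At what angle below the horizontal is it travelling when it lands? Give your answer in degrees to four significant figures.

Vertical motion (up positive, ground at y = 0): 1.855 t² − (12.10) t − 76.7 = 0, so t = (12.10 + √(12.10² + 2·3.71·76.7)) / 3.71 = (12.10 + 26.75) / 3.71 = 10.47 s.
At impact: v_y = v_y0 − g t = −26.75 m/s; vₓ = 42.50 m/s.
Angle below horizontal: arctan(|v_y|/vₓ) = arctan(26.75/42.50) = 32.19°.

32.19°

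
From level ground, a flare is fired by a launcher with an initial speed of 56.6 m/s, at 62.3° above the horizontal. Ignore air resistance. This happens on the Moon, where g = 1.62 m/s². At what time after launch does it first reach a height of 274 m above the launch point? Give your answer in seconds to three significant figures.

Components: vₓ = 56.60 cos 62.3° = 26.31 m/s, v_y0 = 56.60 sin 62.3° = 50.11 m/s.
Require v_y0 t − ½ g t² = 274, i.e. 0.8100 t² − 50.11 t + 274 = 0.
t = [50.11 ± √(50.11² − 2·1.62·274)] / 1.62 = (50.11 ± 40.29) / 1.62, so t = 6.061 s or t = 55.81 s.
The first (ascending) time is 6.061 s.

6.06 s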